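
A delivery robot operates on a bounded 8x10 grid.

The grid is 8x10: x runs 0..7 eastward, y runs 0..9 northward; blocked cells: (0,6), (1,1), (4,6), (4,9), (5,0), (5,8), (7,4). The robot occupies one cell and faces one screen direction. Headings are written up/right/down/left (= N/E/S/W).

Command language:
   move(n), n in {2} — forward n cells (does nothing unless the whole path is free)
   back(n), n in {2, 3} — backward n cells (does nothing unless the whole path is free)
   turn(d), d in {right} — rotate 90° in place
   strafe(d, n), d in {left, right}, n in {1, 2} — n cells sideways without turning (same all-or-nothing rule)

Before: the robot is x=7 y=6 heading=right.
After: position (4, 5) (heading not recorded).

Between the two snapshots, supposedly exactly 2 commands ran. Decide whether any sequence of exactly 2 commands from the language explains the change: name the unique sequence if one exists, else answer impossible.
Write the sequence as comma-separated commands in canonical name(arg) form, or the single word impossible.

key: running back(3) before strafe(right, 1) would end elsewhere — order is forced
initial: x=7 y=6 heading=right
step 1 (strafe(right, 1)): x=7 y=5 heading=right
step 2 (back(3)): x=4 y=5 heading=right
no other 2-command option fits: unique.

strafe(right, 1), back(3)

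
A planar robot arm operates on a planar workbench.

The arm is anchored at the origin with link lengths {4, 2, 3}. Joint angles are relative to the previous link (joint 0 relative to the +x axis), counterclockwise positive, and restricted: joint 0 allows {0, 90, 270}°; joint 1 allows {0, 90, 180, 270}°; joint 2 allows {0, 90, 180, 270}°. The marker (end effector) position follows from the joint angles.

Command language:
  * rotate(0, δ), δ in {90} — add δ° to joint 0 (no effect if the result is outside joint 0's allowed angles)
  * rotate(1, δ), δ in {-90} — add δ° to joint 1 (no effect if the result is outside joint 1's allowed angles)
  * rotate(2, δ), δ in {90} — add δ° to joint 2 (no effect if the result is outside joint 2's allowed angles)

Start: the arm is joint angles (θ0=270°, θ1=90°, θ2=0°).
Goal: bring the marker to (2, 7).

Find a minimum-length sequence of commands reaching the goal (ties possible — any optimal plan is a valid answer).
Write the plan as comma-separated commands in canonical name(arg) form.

initial: joint angles (θ0=270°, θ1=90°, θ2=0°)
[1] after rotate(2, 90): joint angles (θ0=270°, θ1=90°, θ2=90°)
[2] after rotate(0, 90): joint angles (θ0=0°, θ1=90°, θ2=90°)
[3] after rotate(0, 90): joint angles (θ0=90°, θ1=90°, θ2=90°)
[4] after rotate(1, -90): joint angles (θ0=90°, θ1=0°, θ2=90°)
[5] after rotate(1, -90): joint angles (θ0=90°, θ1=270°, θ2=90°)
minimal: 5 command(s), checked below 5.

rotate(2, 90), rotate(0, 90), rotate(0, 90), rotate(1, -90), rotate(1, -90)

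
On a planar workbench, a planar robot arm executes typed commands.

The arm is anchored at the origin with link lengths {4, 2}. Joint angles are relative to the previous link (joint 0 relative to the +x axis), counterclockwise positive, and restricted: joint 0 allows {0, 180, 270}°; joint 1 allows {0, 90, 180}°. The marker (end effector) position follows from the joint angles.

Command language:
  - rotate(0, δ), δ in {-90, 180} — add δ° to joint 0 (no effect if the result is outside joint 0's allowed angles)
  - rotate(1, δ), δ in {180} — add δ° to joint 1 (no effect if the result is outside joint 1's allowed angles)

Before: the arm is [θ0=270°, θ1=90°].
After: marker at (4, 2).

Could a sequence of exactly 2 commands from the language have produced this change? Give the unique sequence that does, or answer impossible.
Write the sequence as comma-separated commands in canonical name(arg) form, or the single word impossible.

rotate(0, -90), rotate(0, 180)

key: running rotate(0, 180) before rotate(0, -90) would end elsewhere — order is forced
start: [θ0=270°, θ1=90°]
1. rotate(0, -90) → [θ0=180°, θ1=90°]
2. rotate(0, 180) → [θ0=0°, θ1=90°]
all 9 alternatives checked — unique.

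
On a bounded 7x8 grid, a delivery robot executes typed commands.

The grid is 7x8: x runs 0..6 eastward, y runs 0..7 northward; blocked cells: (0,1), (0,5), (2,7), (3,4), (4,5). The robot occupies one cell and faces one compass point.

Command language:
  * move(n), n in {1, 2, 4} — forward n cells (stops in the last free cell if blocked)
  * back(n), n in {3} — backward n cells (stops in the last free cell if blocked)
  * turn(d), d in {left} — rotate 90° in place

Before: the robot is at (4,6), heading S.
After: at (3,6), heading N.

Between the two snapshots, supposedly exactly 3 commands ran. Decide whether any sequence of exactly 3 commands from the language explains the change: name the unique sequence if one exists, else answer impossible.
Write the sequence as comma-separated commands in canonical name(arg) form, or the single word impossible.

impossible

no 3-step route produces this change.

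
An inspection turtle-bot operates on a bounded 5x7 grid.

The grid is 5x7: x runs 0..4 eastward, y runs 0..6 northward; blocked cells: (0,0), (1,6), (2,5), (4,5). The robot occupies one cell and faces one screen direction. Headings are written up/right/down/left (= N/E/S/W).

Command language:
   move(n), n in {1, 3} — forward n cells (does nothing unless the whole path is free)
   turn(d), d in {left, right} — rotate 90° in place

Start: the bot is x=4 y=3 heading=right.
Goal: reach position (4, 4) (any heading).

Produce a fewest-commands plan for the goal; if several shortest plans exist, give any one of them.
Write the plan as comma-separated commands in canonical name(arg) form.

start: x=4 y=3 heading=right
[1] after turn(left): x=4 y=3 heading=up
[2] after move(1): x=4 y=4 heading=up
no 1-step plan works, so 2 is optimal.

turn(left), move(1)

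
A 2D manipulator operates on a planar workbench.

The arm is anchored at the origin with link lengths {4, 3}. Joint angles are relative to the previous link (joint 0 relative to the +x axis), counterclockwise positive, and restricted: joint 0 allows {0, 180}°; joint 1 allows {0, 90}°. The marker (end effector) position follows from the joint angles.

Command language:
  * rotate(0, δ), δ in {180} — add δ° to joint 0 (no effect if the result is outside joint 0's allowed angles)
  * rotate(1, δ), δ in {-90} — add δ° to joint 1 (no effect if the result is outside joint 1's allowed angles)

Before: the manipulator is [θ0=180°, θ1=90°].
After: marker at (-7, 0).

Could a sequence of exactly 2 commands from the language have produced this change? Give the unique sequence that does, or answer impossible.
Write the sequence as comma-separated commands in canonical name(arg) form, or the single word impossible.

rotate(1, -90), rotate(1, -90)

t0: [θ0=180°, θ1=90°]
step 1 (rotate(1, -90)): [θ0=180°, θ1=0°]
step 2 (rotate(1, -90)): [θ0=180°, θ1=0°]
no other 2-command option fits: unique.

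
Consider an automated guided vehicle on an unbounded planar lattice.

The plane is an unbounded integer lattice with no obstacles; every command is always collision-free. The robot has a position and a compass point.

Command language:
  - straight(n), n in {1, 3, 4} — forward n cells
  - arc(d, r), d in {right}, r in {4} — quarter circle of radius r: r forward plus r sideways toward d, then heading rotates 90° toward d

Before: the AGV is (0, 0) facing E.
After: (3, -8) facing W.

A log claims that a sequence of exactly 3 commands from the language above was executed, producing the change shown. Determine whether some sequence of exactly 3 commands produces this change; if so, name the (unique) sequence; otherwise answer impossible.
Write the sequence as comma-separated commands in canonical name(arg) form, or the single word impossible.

straight(3), arc(right, 4), arc(right, 4)

key: cell and facing (now W) both changed — the 3 commands mix motion and turning
initial: (0, 0) facing E
step 1 (straight(3)): (3, 0) facing E
step 2 (arc(right, 4)): (7, -4) facing S
step 3 (arc(right, 4)): (3, -8) facing W
all 64 alternatives checked — unique.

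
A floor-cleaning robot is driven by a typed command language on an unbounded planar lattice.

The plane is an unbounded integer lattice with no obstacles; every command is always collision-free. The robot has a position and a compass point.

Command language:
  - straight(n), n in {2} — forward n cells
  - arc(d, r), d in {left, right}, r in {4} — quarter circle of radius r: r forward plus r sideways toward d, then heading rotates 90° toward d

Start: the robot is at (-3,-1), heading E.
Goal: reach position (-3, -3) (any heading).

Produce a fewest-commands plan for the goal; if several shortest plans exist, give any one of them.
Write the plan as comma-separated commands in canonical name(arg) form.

initial: at (-3,-1), heading E
[1] after arc(right, 4): at (1,-5), heading S
[2] after straight(2): at (1,-7), heading S
[3] after arc(right, 4): at (-3,-11), heading W
[4] after arc(right, 4): at (-7,-7), heading N
[5] after arc(right, 4): at (-3,-3), heading E
minimal: 5 command(s), checked below 5.

arc(right, 4), straight(2), arc(right, 4), arc(right, 4), arc(right, 4)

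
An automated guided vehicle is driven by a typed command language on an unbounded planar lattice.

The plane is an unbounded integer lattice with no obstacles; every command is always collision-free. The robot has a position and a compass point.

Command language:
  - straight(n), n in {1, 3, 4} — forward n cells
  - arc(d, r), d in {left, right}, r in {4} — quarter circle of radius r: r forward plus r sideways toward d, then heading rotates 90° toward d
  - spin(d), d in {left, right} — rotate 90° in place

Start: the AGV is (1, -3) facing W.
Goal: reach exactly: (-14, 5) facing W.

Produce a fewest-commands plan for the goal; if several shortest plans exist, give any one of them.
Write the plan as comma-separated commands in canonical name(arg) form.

straight(4), straight(3), arc(right, 4), arc(left, 4)

initial: (1, -3) facing W
t=1 straight(4) ⇒ (-3, -3) facing W
t=2 straight(3) ⇒ (-6, -3) facing W
t=3 arc(right, 4) ⇒ (-10, 1) facing N
t=4 arc(left, 4) ⇒ (-14, 5) facing W
shorter routes all fall short; 4 is best.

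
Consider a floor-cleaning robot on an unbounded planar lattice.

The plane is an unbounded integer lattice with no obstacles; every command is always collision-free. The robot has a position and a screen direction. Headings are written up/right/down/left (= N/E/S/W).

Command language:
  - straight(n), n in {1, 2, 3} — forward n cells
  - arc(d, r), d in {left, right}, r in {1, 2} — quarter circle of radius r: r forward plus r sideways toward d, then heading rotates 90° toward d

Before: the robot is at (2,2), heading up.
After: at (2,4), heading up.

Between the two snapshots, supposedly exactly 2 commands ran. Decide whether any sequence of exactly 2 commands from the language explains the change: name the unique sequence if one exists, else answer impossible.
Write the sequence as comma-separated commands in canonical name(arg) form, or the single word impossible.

straight(1), straight(1)

key: heading stays N — no command in the sequence turns
begin: at (2,2), heading up
step 1 (straight(1)): at (2,3), heading up
step 2 (straight(1)): at (2,4), heading up
no rival 2-sequence matches.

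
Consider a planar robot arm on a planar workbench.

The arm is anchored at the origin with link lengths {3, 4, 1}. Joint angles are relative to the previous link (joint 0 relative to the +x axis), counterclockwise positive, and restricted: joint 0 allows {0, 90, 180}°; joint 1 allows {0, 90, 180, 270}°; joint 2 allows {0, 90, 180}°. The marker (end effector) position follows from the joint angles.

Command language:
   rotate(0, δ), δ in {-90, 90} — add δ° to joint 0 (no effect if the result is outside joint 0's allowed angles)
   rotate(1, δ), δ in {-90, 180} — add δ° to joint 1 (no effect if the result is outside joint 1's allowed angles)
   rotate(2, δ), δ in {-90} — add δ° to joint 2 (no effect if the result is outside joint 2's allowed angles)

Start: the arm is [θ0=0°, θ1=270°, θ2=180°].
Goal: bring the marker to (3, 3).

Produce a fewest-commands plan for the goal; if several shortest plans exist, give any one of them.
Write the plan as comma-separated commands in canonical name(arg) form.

rotate(1, 180)

initial: [θ0=0°, θ1=270°, θ2=180°]
t=1 rotate(1, 180) ⇒ [θ0=0°, θ1=90°, θ2=180°]
shorter routes all fall short; 1 is best.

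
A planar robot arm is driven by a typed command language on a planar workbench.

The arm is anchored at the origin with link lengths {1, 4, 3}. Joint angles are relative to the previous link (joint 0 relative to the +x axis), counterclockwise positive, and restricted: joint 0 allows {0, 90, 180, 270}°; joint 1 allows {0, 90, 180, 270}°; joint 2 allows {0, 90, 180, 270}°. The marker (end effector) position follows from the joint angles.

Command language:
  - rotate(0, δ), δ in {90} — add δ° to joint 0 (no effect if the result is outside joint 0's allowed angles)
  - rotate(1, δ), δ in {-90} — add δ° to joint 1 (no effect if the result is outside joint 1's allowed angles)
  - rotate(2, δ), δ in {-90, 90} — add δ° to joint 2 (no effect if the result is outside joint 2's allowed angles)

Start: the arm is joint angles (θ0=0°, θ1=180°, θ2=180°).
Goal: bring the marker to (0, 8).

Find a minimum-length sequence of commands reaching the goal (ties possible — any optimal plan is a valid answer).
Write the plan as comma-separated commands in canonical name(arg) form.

rotate(1, -90), rotate(1, -90), rotate(0, 90), rotate(2, 90), rotate(2, 90)

begin: joint angles (θ0=0°, θ1=180°, θ2=180°)
[1] after rotate(1, -90): joint angles (θ0=0°, θ1=90°, θ2=180°)
[2] after rotate(1, -90): joint angles (θ0=0°, θ1=0°, θ2=180°)
[3] after rotate(0, 90): joint angles (θ0=90°, θ1=0°, θ2=180°)
[4] after rotate(2, 90): joint angles (θ0=90°, θ1=0°, θ2=270°)
[5] after rotate(2, 90): joint angles (θ0=90°, θ1=0°, θ2=0°)
nothing shorter than 5 reaches the goal.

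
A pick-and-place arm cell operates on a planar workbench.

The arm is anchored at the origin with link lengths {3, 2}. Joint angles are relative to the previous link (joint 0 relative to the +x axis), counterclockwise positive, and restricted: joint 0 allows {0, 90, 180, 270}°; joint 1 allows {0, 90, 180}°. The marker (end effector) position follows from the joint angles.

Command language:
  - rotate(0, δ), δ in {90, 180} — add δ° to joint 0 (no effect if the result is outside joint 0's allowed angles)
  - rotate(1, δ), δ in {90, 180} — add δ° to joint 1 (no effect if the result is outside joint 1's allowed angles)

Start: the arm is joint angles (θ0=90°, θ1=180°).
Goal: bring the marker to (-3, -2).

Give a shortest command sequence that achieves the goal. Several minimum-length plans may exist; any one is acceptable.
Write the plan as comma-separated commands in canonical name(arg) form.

t0: joint angles (θ0=90°, θ1=180°)
[1] after rotate(1, 180): joint angles (θ0=90°, θ1=0°)
[2] after rotate(1, 90): joint angles (θ0=90°, θ1=90°)
[3] after rotate(0, 90): joint angles (θ0=180°, θ1=90°)
shorter routes all fall short; 3 is best.

rotate(1, 180), rotate(1, 90), rotate(0, 90)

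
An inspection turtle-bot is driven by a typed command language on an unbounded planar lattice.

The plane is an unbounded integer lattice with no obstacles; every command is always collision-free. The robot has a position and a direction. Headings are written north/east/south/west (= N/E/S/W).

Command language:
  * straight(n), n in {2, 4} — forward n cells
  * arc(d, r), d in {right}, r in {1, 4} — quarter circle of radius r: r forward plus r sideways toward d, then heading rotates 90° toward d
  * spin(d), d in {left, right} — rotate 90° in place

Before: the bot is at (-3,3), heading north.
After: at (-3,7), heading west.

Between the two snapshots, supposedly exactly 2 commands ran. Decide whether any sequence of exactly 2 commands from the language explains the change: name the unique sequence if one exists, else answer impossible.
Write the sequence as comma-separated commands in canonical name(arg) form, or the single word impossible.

straight(4), spin(left)

key: order matters: swapping straight(4) and spin(left) lands elsewhere
initial: at (-3,3), heading north
t=1 straight(4) ⇒ at (-3,7), heading north
t=2 spin(left) ⇒ at (-3,7), heading west
uniquely the one of 36 2-step routes that fits.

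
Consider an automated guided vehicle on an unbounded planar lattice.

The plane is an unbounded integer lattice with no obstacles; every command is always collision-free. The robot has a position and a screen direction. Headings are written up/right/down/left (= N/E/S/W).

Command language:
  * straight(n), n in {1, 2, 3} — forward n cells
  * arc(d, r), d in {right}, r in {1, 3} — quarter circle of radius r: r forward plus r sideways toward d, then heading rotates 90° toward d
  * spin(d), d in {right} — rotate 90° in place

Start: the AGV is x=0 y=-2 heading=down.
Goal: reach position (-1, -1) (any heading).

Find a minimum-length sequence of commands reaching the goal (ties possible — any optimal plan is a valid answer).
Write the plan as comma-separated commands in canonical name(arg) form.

spin(right), arc(right, 1)

start: x=0 y=-2 heading=down
[1] after spin(right): x=0 y=-2 heading=left
[2] after arc(right, 1): x=-1 y=-1 heading=up
minimal: 2 command(s), checked below 2.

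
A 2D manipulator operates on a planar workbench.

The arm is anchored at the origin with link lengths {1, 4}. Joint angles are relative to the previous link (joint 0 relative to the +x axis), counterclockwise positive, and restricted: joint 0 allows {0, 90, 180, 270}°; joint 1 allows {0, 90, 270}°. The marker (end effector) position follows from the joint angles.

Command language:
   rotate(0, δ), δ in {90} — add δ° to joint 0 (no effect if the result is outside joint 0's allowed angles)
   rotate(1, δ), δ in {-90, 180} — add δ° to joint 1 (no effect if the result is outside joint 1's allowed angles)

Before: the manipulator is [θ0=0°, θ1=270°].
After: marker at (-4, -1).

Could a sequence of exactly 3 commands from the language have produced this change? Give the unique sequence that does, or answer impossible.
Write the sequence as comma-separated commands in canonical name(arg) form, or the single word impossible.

t0: [θ0=0°, θ1=270°]
step 1 (rotate(0, 90)): [θ0=90°, θ1=270°]
step 2 (rotate(0, 90)): [θ0=180°, θ1=270°]
step 3 (rotate(0, 90)): [θ0=270°, θ1=270°]
no other 3-command option fits: unique.

rotate(0, 90), rotate(0, 90), rotate(0, 90)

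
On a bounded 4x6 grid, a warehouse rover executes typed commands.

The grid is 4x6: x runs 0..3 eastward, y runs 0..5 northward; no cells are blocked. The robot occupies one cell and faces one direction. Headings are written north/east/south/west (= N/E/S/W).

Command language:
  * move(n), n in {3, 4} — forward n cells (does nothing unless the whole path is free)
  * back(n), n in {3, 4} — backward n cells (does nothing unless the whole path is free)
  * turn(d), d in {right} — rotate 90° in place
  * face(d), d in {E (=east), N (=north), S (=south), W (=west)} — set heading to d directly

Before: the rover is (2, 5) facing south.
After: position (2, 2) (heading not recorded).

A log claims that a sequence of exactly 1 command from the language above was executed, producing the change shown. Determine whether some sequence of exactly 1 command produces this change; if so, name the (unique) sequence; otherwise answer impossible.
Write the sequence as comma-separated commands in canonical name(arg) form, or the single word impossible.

move(3)

from: (2, 5) facing south
[1] after move(3): (2, 2) facing south
all 9 alternatives checked — unique.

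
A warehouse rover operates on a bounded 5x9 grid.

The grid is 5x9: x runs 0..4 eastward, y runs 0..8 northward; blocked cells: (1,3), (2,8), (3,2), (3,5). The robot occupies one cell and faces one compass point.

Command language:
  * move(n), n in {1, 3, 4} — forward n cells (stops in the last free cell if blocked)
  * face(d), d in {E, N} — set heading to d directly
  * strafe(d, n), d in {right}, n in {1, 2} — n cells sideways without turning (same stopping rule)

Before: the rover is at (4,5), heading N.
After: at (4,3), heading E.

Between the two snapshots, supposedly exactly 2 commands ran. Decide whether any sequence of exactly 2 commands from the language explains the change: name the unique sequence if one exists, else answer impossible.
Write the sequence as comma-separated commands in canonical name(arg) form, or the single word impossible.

face(E), strafe(right, 2)

key: cell and facing (now E) both changed — the 2 commands mix motion and turning
begin: at (4,5), heading N
t=1 face(E) ⇒ at (4,5), heading E
t=2 strafe(right, 2) ⇒ at (4,3), heading E
uniquely the one of 49 2-step routes that fits.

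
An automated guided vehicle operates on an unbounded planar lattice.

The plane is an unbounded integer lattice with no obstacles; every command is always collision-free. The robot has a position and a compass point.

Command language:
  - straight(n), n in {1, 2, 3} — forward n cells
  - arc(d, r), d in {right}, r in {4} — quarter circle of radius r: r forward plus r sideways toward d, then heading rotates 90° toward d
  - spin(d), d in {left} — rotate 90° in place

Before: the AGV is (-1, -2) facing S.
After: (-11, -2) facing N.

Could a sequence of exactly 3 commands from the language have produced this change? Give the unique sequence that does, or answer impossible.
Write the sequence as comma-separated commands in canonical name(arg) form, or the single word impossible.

arc(right, 4), straight(2), arc(right, 4)

key: position moved to (-11,-2) AND the heading swung to N — translation plus rotation needed
begin: (-1, -2) facing S
[1] after arc(right, 4): (-5, -6) facing W
[2] after straight(2): (-7, -6) facing W
[3] after arc(right, 4): (-11, -2) facing N
no rival 3-sequence matches.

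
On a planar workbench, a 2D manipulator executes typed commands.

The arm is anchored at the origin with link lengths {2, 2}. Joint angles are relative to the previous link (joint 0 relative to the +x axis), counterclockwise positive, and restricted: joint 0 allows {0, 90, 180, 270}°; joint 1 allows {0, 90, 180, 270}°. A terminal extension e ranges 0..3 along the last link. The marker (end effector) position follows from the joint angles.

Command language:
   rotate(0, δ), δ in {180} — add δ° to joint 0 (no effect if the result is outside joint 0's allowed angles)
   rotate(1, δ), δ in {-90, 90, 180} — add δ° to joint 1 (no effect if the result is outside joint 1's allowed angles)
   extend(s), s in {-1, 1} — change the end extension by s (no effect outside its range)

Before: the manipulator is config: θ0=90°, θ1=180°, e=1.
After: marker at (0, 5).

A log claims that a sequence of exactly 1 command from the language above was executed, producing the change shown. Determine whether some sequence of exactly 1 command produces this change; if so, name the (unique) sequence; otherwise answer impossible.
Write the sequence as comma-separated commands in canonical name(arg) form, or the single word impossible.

start: config: θ0=90°, θ1=180°, e=1
t=1 rotate(1, 180) ⇒ config: θ0=90°, θ1=0°, e=1
uniquely the one of 6 1-step routes that fits.

rotate(1, 180)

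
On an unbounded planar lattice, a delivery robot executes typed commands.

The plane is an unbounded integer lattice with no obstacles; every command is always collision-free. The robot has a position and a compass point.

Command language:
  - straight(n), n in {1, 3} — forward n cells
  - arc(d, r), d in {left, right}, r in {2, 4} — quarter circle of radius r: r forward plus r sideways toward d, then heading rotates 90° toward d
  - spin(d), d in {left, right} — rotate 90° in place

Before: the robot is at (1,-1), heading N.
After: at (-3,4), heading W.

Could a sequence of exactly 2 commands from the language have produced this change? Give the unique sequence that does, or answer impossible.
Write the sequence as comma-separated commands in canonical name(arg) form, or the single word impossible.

key: position moved to (-3,4) AND the heading swung to W — translation plus rotation needed
from: at (1,-1), heading N
1. straight(1) → at (1,0), heading N
2. arc(left, 4) → at (-3,4), heading W
uniquely the one of 64 2-step routes that fits.

straight(1), arc(left, 4)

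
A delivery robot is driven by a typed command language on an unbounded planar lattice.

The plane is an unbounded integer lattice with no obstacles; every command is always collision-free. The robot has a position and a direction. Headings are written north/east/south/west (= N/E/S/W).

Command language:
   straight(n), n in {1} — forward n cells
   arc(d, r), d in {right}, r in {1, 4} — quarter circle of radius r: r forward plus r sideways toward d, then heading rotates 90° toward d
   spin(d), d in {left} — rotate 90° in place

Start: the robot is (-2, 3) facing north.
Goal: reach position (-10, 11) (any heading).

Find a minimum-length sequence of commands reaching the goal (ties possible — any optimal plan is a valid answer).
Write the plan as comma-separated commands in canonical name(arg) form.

begin: (-2, 3) facing north
1. spin(left) → (-2, 3) facing west
2. arc(right, 4) → (-6, 7) facing north
3. spin(left) → (-6, 7) facing west
4. arc(right, 4) → (-10, 11) facing north
minimal: 4 command(s), checked below 4.

spin(left), arc(right, 4), spin(left), arc(right, 4)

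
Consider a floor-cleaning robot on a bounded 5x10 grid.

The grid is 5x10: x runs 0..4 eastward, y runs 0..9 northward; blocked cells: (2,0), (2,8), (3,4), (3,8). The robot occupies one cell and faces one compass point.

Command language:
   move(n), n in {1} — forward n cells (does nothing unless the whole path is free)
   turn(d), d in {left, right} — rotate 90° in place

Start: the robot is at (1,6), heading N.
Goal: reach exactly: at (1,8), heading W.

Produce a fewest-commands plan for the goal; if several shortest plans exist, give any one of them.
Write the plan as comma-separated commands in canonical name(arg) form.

begin: at (1,6), heading N
step 1 (move(1)): at (1,7), heading N
step 2 (move(1)): at (1,8), heading N
step 3 (turn(left)): at (1,8), heading W
minimal: 3 command(s), checked below 3.

move(1), move(1), turn(left)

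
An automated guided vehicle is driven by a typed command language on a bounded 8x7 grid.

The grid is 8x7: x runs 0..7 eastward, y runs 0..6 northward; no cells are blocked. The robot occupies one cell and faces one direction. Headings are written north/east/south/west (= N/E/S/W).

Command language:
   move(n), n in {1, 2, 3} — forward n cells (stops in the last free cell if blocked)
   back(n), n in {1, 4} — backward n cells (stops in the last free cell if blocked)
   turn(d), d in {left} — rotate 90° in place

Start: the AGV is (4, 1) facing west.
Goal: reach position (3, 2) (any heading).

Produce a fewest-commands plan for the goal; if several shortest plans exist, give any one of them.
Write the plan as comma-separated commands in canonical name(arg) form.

move(1), turn(left), back(1)

from: (4, 1) facing west
[1] after move(1): (3, 1) facing west
[2] after turn(left): (3, 1) facing south
[3] after back(1): (3, 2) facing south
minimal: 3 command(s), checked below 3.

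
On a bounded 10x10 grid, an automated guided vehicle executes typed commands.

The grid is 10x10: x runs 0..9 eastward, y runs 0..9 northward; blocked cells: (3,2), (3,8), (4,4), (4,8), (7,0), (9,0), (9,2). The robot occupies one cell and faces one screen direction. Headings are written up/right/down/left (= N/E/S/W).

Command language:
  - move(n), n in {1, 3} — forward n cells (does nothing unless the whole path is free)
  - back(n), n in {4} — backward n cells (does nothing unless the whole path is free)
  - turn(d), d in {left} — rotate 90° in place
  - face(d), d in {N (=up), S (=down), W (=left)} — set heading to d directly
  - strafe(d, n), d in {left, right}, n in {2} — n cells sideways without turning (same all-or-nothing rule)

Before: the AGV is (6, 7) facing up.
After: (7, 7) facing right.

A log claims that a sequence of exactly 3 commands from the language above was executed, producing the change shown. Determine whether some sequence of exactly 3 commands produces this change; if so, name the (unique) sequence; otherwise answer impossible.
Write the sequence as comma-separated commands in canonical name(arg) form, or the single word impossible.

face(S), turn(left), move(1)

key: cell and facing (now E) both changed — the 3 commands mix motion and turning
t0: (6, 7) facing up
t=1 face(S) ⇒ (6, 7) facing down
t=2 turn(left) ⇒ (6, 7) facing right
t=3 move(1) ⇒ (7, 7) facing right
no other 3-command option fits: unique.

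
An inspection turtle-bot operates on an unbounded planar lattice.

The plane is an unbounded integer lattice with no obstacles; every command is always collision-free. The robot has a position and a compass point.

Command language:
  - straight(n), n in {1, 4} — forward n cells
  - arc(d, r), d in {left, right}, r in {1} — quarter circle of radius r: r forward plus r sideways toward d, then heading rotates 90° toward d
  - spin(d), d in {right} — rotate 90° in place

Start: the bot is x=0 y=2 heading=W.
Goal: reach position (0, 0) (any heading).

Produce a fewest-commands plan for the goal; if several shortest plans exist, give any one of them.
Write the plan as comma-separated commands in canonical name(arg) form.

arc(left, 1), arc(left, 1)

start: x=0 y=2 heading=W
1. arc(left, 1) → x=-1 y=1 heading=S
2. arc(left, 1) → x=0 y=0 heading=E
no 1-step plan works, so 2 is optimal.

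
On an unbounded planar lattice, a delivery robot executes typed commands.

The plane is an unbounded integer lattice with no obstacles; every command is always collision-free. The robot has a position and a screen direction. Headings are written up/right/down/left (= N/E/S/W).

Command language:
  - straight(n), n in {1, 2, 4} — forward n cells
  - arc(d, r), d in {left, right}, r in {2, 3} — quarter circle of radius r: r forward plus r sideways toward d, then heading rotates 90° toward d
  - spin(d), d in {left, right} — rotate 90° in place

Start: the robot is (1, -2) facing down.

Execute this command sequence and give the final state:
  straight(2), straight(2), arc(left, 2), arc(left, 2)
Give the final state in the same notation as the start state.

t0: (1, -2) facing down
step 1 (straight(2)): (1, -4) facing down
step 2 (straight(2)): (1, -6) facing down
step 3 (arc(left, 2)): (3, -8) facing right
step 4 (arc(left, 2)): (5, -6) facing up

(5, -6) facing up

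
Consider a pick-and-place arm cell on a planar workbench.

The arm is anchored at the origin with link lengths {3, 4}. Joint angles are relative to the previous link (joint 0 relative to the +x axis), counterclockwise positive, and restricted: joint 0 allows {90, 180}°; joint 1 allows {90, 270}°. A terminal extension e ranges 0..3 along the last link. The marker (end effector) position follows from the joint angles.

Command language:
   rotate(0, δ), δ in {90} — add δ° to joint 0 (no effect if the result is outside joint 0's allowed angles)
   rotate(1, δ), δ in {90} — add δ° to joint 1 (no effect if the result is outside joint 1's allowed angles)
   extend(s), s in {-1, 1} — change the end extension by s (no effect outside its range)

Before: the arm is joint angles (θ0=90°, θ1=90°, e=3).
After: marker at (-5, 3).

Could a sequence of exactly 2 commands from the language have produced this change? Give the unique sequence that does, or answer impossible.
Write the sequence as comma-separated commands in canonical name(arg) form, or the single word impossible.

extend(-1), extend(-1)

initial: joint angles (θ0=90°, θ1=90°, e=3)
1. extend(-1) → joint angles (θ0=90°, θ1=90°, e=2)
2. extend(-1) → joint angles (θ0=90°, θ1=90°, e=1)
no other 2-command option fits: unique.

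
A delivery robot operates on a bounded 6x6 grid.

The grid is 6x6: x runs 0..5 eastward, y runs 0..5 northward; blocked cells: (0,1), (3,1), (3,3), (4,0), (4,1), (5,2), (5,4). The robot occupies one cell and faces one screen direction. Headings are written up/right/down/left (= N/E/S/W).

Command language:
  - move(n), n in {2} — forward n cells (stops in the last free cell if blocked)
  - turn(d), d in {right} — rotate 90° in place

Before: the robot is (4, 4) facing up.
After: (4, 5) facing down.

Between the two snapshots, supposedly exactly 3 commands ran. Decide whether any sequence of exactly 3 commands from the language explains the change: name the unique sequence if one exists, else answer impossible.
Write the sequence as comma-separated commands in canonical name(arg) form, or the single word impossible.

move(2), turn(right), turn(right)

key: move(2) runs into the grid edge before its full distance
initial: (4, 4) facing up
t=1 move(2) ⇒ (4, 5) facing up
t=2 turn(right) ⇒ (4, 5) facing right
t=3 turn(right) ⇒ (4, 5) facing down
uniquely the one of 8 3-step routes that fits.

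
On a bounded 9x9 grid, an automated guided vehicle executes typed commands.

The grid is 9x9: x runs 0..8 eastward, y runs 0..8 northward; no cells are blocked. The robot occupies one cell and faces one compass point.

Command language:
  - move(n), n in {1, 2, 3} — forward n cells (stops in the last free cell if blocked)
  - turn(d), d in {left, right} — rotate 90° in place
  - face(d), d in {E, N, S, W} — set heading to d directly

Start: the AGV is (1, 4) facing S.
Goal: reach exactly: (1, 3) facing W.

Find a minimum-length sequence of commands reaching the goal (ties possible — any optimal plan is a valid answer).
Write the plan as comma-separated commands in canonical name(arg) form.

move(1), face(W)

t0: (1, 4) facing S
[1] after move(1): (1, 3) facing S
[2] after face(W): (1, 3) facing W
nothing shorter than 2 reaches the goal.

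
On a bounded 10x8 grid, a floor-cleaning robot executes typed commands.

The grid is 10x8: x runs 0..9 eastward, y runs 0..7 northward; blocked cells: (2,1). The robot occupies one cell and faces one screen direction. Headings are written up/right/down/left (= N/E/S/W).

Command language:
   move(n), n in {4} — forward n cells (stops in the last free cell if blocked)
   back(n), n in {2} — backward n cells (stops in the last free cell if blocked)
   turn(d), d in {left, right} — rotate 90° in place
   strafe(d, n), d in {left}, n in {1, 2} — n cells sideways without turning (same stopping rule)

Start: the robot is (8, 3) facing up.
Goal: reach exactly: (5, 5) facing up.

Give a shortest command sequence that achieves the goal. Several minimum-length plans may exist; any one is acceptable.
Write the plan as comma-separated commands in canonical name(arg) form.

t0: (8, 3) facing up
1. back(2) → (8, 1) facing up
2. strafe(left, 1) → (7, 1) facing up
3. strafe(left, 2) → (5, 1) facing up
4. move(4) → (5, 5) facing up
shorter routes all fall short; 4 is best.

back(2), strafe(left, 1), strafe(left, 2), move(4)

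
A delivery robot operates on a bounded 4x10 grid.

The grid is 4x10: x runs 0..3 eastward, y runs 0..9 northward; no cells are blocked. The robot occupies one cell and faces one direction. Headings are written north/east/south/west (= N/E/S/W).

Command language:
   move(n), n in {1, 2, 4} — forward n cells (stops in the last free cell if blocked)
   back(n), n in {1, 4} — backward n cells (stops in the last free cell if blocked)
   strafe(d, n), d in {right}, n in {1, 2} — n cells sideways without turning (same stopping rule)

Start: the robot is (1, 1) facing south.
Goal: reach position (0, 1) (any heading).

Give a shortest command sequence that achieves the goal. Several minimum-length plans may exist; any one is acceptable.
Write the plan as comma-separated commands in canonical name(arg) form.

t0: (1, 1) facing south
1. strafe(right, 2) → (0, 1) facing south
minimal: 1 command(s), checked below 1.

strafe(right, 2)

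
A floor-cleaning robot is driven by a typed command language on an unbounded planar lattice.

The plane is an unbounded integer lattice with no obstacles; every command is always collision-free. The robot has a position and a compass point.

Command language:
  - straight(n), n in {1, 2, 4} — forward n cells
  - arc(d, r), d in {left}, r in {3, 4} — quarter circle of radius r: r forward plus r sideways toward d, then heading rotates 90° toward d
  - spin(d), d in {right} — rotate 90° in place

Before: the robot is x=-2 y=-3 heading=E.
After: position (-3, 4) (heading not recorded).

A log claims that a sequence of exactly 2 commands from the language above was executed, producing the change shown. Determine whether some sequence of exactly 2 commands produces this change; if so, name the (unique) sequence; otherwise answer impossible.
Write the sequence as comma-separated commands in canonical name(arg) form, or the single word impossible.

key: running arc(left, 4) before arc(left, 3) would end elsewhere — order is forced
start: x=-2 y=-3 heading=E
t=1 arc(left, 3) ⇒ x=1 y=0 heading=N
t=2 arc(left, 4) ⇒ x=-3 y=4 heading=W
uniquely the one of 36 2-step routes that fits.

arc(left, 3), arc(left, 4)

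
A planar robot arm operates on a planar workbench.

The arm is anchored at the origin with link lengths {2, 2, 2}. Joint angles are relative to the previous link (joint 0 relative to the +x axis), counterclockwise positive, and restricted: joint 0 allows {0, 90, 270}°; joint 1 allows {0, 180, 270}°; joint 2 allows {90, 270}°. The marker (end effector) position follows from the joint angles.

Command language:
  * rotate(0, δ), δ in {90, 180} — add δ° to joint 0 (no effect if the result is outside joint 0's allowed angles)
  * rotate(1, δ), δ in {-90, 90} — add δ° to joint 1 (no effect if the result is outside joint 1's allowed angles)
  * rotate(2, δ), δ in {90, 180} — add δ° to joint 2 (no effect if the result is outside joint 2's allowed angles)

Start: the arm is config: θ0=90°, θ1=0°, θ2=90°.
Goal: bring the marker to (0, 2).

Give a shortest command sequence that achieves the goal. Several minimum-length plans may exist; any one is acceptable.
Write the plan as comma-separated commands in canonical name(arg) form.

rotate(2, 180), rotate(1, -90), rotate(1, -90), rotate(0, 180), rotate(0, 90)

initial: config: θ0=90°, θ1=0°, θ2=90°
t=1 rotate(2, 180) ⇒ config: θ0=90°, θ1=0°, θ2=270°
t=2 rotate(1, -90) ⇒ config: θ0=90°, θ1=270°, θ2=270°
t=3 rotate(1, -90) ⇒ config: θ0=90°, θ1=180°, θ2=270°
t=4 rotate(0, 180) ⇒ config: θ0=270°, θ1=180°, θ2=270°
t=5 rotate(0, 90) ⇒ config: θ0=0°, θ1=180°, θ2=270°
shorter routes all fall short; 5 is best.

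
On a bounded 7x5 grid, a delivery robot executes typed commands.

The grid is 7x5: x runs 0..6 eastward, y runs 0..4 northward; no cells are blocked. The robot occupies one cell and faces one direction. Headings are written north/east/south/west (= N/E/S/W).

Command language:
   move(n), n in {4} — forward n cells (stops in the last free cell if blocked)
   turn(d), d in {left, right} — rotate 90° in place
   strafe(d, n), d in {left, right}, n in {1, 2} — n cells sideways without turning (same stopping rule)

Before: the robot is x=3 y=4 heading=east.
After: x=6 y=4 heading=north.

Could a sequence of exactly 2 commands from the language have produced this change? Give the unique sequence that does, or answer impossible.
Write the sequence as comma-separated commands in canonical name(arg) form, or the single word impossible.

key: move(4) runs into the grid edge before its full distance
t0: x=3 y=4 heading=east
step 1 (move(4)): x=6 y=4 heading=east
step 2 (turn(left)): x=6 y=4 heading=north
all 49 alternatives checked — unique.

move(4), turn(left)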